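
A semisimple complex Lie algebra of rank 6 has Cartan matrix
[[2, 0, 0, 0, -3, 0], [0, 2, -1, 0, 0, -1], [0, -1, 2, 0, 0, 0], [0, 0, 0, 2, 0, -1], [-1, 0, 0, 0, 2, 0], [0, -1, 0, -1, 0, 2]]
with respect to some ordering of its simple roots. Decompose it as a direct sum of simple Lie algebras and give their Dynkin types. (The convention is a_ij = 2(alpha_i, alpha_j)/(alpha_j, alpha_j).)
The diagram associated to this matrix has two connected components: the simple roots {alpha_2, alpha_3, alpha_4, alpha_6} form a chain of 4 nodes with single edges (A_4), and {alpha_1, alpha_5} form two nodes joined by a triple edge (G_2). A semisimple Lie algebra decomposes uniquely as the direct sum of simple ideals, one per connected component of its Dynkin diagram, so g ≅ A_4 ⊕ G_2 (dimension 24 + 14 = 38).

A_4 (sl(5)) + G_2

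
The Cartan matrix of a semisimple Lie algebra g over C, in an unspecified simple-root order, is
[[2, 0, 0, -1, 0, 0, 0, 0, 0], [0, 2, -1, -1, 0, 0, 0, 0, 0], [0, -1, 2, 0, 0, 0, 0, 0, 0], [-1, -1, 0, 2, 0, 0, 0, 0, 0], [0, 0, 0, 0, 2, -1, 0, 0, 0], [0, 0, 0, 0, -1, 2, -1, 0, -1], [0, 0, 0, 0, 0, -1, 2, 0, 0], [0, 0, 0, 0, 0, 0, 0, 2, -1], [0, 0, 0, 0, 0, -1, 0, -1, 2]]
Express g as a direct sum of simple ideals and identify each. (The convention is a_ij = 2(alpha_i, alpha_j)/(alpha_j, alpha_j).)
The diagram associated to this matrix has two connected components: the simple roots {alpha_1, alpha_2, alpha_3, alpha_4} form a chain of 4 nodes with single edges (A_4), and {alpha_5, alpha_6, alpha_7, alpha_8, alpha_9} form a chain of 3 nodes with a fork of two nodes at one end (D_5). A semisimple Lie algebra decomposes uniquely as the direct sum of simple ideals, one per connected component of its Dynkin diagram, so g ≅ A_4 ⊕ D_5 (dimension 24 + 45 = 69).

type A_4 ⊕ type D_5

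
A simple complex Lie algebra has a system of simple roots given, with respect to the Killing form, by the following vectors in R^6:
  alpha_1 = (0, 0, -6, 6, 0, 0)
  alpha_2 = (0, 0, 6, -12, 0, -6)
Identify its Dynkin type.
type G_2

Compute the Cartan integers a_ij = 2(alpha_i, alpha_j)/(alpha_j, alpha_j); the resulting 2x2 Cartan matrix is
[[2, -1], [-3, 2]].
The roots have two lengths (squared-length ratio 3:1); the short ones are alpha_{1}. The associated Dynkin diagram is two nodes joined by a triple edge (G_2), so the type is G_2.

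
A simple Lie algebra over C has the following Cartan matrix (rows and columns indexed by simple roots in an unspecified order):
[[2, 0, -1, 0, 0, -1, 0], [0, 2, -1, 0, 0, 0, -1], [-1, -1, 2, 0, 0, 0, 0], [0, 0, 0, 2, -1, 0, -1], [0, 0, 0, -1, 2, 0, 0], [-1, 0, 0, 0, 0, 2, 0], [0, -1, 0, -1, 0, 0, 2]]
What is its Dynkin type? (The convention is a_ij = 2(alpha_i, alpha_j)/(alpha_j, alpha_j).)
The matrix has rank 7 with 2's on the diagonal. Reading the off-diagonal entries as Dynkin edges (a single edge where a_ij = a_ji = -1; a double or triple edge where a_ij * a_ji = 2 or 3), the diagram is a chain of 7 nodes with single edges (A_7). One simple-root ordering that puts it in standard form is (alpha_6, alpha_1, alpha_3, alpha_2, alpha_7, alpha_4, alpha_5). So the algebra is type A_7, i.e. sl(8).

type A_7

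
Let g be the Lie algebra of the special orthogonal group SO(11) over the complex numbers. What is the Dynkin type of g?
This is so(11) with 11 odd, which has dimension 11(11-1)/2 = 55 and rank (11-1)/2 = 5. In the classification of classical Lie algebras, the orthogonal algebra so(2n+1) in an odd number of variables has type B_n; here n = 5, so the Dynkin diagram is a chain of 5 nodes with a double edge at one end; the terminal node there is the unique short simple root (B_5). Hence the type is B_5.

B_5 (so(11))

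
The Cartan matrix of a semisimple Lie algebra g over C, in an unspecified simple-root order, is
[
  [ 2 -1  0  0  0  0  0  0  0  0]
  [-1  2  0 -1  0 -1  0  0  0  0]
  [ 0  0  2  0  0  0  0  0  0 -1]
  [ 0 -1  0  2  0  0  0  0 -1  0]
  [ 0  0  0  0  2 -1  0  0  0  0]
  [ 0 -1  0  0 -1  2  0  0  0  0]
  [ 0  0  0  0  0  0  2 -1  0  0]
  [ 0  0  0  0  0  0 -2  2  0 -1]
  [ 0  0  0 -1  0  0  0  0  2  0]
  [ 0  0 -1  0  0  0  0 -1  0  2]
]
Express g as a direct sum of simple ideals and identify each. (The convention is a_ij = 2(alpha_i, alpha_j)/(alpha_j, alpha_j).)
B_4 + E_6

The diagram associated to this matrix has two connected components: the simple roots {alpha_3, alpha_7, alpha_8, alpha_10} form a chain of 4 nodes with a double edge at one end; the terminal node there is the unique short simple root (B_4), and {alpha_1, alpha_2, alpha_4, alpha_5, alpha_6, alpha_9} form a chain of 5 nodes with one extra node attached to the third node from one end (E_6). A semisimple Lie algebra decomposes uniquely as the direct sum of simple ideals, one per connected component of its Dynkin diagram, so g ≅ B_4 ⊕ E_6 (dimension 36 + 78 = 114).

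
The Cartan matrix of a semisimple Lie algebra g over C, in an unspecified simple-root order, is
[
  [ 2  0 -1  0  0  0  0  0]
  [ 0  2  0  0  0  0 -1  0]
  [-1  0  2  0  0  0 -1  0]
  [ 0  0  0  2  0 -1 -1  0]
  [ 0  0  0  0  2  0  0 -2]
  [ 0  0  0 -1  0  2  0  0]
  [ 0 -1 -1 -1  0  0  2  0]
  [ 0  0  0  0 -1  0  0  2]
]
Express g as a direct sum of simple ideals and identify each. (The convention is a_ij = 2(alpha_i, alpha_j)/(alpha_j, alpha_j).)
The diagram associated to this matrix has two connected components: the simple roots {alpha_5, alpha_8} form a chain of 2 nodes with a double edge at one end; the terminal node there is the unique short simple root (B_2), and {alpha_1, alpha_2, alpha_3, alpha_4, alpha_6, alpha_7} form a chain of 5 nodes with one extra node attached to the third node from one end (E_6). A semisimple Lie algebra decomposes uniquely as the direct sum of simple ideals, one per connected component of its Dynkin diagram, so g ≅ B_2 ⊕ E_6 (dimension 10 + 78 = 88).

B_2 (so(5)) + E_6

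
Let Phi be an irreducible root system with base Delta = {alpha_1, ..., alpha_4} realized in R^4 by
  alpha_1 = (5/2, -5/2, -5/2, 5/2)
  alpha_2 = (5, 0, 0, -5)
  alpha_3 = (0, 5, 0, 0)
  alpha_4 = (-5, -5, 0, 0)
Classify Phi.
F_4

Compute the Cartan integers a_ij = 2(alpha_i, alpha_j)/(alpha_j, alpha_j); the resulting 4x4 Cartan matrix is
[[2, 0, -1, 0], [0, 2, 0, -1], [-1, 0, 2, -1], [0, -1, -2, 2]].
The roots have two lengths (squared-length ratio 2:1); the short ones are alpha_{1,3}. The associated Dynkin diagram is a chain of 4 nodes with a double edge between the middle two (F_4), so the type is F_4.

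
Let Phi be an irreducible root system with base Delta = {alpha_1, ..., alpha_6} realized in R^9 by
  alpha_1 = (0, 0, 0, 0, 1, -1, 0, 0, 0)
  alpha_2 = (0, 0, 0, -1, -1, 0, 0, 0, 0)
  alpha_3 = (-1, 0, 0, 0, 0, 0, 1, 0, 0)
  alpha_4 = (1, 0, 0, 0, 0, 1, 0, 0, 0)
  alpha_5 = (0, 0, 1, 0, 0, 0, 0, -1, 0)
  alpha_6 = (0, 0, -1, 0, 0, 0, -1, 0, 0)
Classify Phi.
type A_6

Compute the Cartan integers a_ij = 2(alpha_i, alpha_j)/(alpha_j, alpha_j); the resulting 6x6 Cartan matrix is
[[2, -1, 0, -1, 0, 0], [-1, 2, 0, 0, 0, 0], [0, 0, 2, -1, 0, -1], [-1, 0, -1, 2, 0, 0], [0, 0, 0, 0, 2, -1], [0, 0, -1, 0, -1, 2]].
All simple roots have the same length, so the diagram is simply laced. The associated Dynkin diagram is a chain of 6 nodes with single edges (A_6), so the type is A_6 (the algebra sl(7)).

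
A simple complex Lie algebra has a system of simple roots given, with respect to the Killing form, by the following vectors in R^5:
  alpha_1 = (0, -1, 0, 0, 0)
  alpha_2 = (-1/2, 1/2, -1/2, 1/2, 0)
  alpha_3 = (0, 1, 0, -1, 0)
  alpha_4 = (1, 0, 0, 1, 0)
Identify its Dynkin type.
F_4

Compute the Cartan integers a_ij = 2(alpha_i, alpha_j)/(alpha_j, alpha_j); the resulting 4x4 Cartan matrix is
[[2, -1, -1, 0], [-1, 2, 0, 0], [-2, 0, 2, -1], [0, 0, -1, 2]].
The roots have two lengths (squared-length ratio 2:1); the short ones are alpha_{1,2}. The associated Dynkin diagram is a chain of 4 nodes with a double edge between the middle two (F_4), so the type is F_4.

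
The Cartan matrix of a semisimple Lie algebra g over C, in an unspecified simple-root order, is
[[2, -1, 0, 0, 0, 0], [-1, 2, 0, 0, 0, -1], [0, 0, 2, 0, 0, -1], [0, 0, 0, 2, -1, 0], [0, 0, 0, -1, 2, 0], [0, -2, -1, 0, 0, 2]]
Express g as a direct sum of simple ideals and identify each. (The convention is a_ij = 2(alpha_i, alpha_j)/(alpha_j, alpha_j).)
The diagram associated to this matrix has two connected components: the simple roots {alpha_4, alpha_5} form a chain of 2 nodes with single edges (A_2), and {alpha_1, alpha_2, alpha_3, alpha_6} form a chain of 4 nodes with a double edge between the middle two (F_4). A semisimple Lie algebra decomposes uniquely as the direct sum of simple ideals, one per connected component of its Dynkin diagram, so g ≅ A_2 ⊕ F_4 (dimension 8 + 52 = 60).

A_2 ⊕ F_4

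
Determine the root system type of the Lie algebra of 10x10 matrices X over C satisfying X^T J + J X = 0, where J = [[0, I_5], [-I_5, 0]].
C_5 (sp(10))

This is sp(10), which has dimension 10(10+1)/2 = 55 and rank 10/2 = 5. In the classification of classical Lie algebras, the symplectic algebra sp(2n) has type C_n; here n = 5, so the Dynkin diagram is a chain of 5 nodes with a double edge at one end; the terminal node there is the unique long simple root (C_5). Hence the type is C_5.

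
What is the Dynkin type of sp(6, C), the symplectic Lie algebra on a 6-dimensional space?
C_3

This is sp(6), which has dimension 6(6+1)/2 = 21 and rank 6/2 = 3. In the classification of classical Lie algebras, the symplectic algebra sp(2n) has type C_n; here n = 3, so the Dynkin diagram is a chain of 3 nodes with a double edge at one end; the terminal node there is the unique long simple root (C_3). Hence the type is C_3.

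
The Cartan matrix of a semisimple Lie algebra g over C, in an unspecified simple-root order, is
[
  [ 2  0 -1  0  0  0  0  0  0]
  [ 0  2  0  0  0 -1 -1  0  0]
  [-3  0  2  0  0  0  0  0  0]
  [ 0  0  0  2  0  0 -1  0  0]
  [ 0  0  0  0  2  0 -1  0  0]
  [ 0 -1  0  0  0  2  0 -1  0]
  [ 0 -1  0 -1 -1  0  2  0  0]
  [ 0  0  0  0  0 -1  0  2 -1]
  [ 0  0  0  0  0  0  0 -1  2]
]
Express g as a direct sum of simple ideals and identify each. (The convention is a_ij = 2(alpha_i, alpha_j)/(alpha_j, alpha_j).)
D7 + G2

The diagram associated to this matrix has two connected components: the simple roots {alpha_2, alpha_4, alpha_5, alpha_6, alpha_7, alpha_8, alpha_9} form a chain of 5 nodes with a fork of two nodes at one end (D_7), and {alpha_1, alpha_3} form two nodes joined by a triple edge (G_2). A semisimple Lie algebra decomposes uniquely as the direct sum of simple ideals, one per connected component of its Dynkin diagram, so g ≅ D_7 ⊕ G_2 (dimension 91 + 14 = 105).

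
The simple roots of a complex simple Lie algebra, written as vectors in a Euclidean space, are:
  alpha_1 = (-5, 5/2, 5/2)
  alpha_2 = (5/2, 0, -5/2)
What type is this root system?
Compute the Cartan integers a_ij = 2(alpha_i, alpha_j)/(alpha_j, alpha_j); the resulting 2x2 Cartan matrix is
[[2, -3], [-1, 2]].
The roots have two lengths (squared-length ratio 3:1); the short ones are alpha_{2}. The associated Dynkin diagram is two nodes joined by a triple edge (G_2), so the type is G_2.

G_2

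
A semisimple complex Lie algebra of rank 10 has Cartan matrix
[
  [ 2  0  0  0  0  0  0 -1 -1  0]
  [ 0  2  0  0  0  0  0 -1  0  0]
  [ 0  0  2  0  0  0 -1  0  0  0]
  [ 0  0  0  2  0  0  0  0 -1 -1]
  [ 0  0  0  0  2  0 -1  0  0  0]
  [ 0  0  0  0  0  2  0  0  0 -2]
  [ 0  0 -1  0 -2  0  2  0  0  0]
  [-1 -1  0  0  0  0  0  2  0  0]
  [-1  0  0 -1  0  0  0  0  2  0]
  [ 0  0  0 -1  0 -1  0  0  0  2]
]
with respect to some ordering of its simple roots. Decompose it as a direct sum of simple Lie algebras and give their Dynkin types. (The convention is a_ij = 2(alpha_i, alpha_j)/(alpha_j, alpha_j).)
type B_3 + type C_7

The diagram associated to this matrix has two connected components: the simple roots {alpha_3, alpha_5, alpha_7} form a chain of 3 nodes with a double edge at one end; the terminal node there is the unique short simple root (B_3), and {alpha_1, alpha_2, alpha_4, alpha_6, alpha_8, alpha_9, alpha_10} form a chain of 7 nodes with a double edge at one end; the terminal node there is the unique long simple root (C_7). A semisimple Lie algebra decomposes uniquely as the direct sum of simple ideals, one per connected component of its Dynkin diagram, so g ≅ B_3 ⊕ C_7 (dimension 21 + 105 = 126).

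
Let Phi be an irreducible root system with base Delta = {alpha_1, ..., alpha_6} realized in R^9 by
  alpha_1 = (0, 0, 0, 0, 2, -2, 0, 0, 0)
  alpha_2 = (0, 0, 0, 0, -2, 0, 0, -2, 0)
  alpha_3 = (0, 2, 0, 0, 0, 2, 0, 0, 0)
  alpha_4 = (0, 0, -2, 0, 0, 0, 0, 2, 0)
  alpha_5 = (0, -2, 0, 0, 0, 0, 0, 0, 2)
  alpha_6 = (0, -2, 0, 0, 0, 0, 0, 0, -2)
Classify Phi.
D6

Compute the Cartan integers a_ij = 2(alpha_i, alpha_j)/(alpha_j, alpha_j); the resulting 6x6 Cartan matrix is
[[2, -1, -1, 0, 0, 0], [-1, 2, 0, -1, 0, 0], [-1, 0, 2, 0, -1, -1], [0, -1, 0, 2, 0, 0], [0, 0, -1, 0, 2, 0], [0, 0, -1, 0, 0, 2]].
All simple roots have the same length, so the diagram is simply laced. The associated Dynkin diagram is a chain of 4 nodes with a fork of two nodes at one end (D_6), so the type is D_6 (the algebra so(12)).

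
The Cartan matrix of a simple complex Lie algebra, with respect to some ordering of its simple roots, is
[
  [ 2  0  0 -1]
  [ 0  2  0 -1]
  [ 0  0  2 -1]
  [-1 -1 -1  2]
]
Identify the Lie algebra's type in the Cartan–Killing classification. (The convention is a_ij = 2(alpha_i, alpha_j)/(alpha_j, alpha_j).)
The matrix has rank 4 with 2's on the diagonal. Reading the off-diagonal entries as Dynkin edges (a single edge where a_ij = a_ji = -1; a double or triple edge where a_ij * a_ji = 2 or 3), the diagram is a chain of 2 nodes with a fork of two nodes at one end (D_4). One simple-root ordering that puts it in standard form is (alpha_1, alpha_4, alpha_2, alpha_3). So the algebra is type D_4, i.e. so(8).

D4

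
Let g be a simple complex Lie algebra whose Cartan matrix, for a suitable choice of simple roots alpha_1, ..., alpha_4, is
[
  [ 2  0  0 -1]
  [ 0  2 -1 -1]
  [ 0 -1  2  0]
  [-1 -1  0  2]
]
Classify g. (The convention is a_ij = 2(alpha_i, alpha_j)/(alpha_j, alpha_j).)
A4

The matrix has rank 4 with 2's on the diagonal. Reading the off-diagonal entries as Dynkin edges (a single edge where a_ij = a_ji = -1; a double or triple edge where a_ij * a_ji = 2 or 3), the diagram is a chain of 4 nodes with single edges (A_4). One simple-root ordering that puts it in standard form is (alpha_3, alpha_2, alpha_4, alpha_1). So the algebra is type A_4, i.e. sl(5).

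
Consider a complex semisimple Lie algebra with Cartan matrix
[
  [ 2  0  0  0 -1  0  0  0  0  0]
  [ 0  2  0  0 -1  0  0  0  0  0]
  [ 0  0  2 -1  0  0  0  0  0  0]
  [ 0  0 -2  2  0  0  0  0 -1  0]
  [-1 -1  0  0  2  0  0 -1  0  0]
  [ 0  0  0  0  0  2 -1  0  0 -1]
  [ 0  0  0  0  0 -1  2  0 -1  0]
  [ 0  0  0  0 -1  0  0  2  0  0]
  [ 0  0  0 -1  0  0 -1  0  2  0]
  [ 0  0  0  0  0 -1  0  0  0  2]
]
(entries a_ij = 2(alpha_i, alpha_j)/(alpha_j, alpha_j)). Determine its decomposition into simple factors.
The diagram associated to this matrix has two connected components: the simple roots {alpha_3, alpha_4, alpha_6, alpha_7, alpha_9, alpha_10} form a chain of 6 nodes with a double edge at one end; the terminal node there is the unique short simple root (B_6), and {alpha_1, alpha_2, alpha_5, alpha_8} form a chain of 2 nodes with a fork of two nodes at one end (D_4). A semisimple Lie algebra decomposes uniquely as the direct sum of simple ideals, one per connected component of its Dynkin diagram, so g ≅ B_6 ⊕ D_4 (dimension 78 + 28 = 106).

B_6 (so(13)) + D_4 (so(8))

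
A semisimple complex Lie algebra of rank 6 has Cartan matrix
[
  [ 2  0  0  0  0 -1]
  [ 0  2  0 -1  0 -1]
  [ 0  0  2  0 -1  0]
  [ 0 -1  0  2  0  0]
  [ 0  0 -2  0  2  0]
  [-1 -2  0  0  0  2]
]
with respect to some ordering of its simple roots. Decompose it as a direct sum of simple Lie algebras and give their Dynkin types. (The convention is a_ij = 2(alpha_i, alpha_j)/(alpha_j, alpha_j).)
type B_2 + type F_4

The diagram associated to this matrix has two connected components: the simple roots {alpha_3, alpha_5} form a chain of 2 nodes with a double edge at one end; the terminal node there is the unique short simple root (B_2), and {alpha_1, alpha_2, alpha_4, alpha_6} form a chain of 4 nodes with a double edge between the middle two (F_4). A semisimple Lie algebra decomposes uniquely as the direct sum of simple ideals, one per connected component of its Dynkin diagram, so g ≅ B_2 ⊕ F_4 (dimension 10 + 52 = 62).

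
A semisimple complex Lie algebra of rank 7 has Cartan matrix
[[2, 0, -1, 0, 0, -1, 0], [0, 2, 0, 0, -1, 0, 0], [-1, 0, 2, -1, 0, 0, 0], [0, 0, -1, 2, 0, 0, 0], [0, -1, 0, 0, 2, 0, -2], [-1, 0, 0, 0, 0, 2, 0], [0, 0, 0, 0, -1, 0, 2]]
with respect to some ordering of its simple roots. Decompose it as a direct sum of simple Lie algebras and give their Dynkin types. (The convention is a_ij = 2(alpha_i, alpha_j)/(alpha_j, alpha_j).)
A4 + B3

The diagram associated to this matrix has two connected components: the simple roots {alpha_1, alpha_3, alpha_4, alpha_6} form a chain of 4 nodes with single edges (A_4), and {alpha_2, alpha_5, alpha_7} form a chain of 3 nodes with a double edge at one end; the terminal node there is the unique short simple root (B_3). A semisimple Lie algebra decomposes uniquely as the direct sum of simple ideals, one per connected component of its Dynkin diagram, so g ≅ A_4 ⊕ B_3 (dimension 24 + 21 = 45).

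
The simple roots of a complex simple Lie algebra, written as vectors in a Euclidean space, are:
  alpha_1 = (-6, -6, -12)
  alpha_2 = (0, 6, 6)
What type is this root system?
Compute the Cartan integers a_ij = 2(alpha_i, alpha_j)/(alpha_j, alpha_j); the resulting 2x2 Cartan matrix is
[[2, -3], [-1, 2]].
The roots have two lengths (squared-length ratio 3:1); the short ones are alpha_{2}. The associated Dynkin diagram is two nodes joined by a triple edge (G_2), so the type is G_2.

G2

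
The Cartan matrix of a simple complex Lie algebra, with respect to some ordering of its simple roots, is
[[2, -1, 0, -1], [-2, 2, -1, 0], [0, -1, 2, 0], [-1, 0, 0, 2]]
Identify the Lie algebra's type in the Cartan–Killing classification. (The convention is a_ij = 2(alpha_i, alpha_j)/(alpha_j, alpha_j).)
The matrix has rank 4 with 2's on the diagonal. Reading the off-diagonal entries as Dynkin edges (a single edge where a_ij = a_ji = -1; a double or triple edge where a_ij * a_ji = 2 or 3), the diagram is a chain of 4 nodes with a double edge between the middle two (F_4). One simple-root ordering that puts it in standard form is (alpha_3, alpha_2, alpha_1, alpha_4). So the algebra is type F_4.

type F_4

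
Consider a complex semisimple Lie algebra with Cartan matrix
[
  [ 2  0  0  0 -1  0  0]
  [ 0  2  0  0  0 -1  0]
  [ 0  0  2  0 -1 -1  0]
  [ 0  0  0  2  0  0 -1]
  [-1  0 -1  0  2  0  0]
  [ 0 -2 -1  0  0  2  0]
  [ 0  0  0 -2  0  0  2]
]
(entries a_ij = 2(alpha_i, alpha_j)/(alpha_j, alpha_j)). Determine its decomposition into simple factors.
B_2 ⊕ B_5

The diagram associated to this matrix has two connected components: the simple roots {alpha_4, alpha_7} form a chain of 2 nodes with a double edge at one end; the terminal node there is the unique short simple root (B_2), and {alpha_1, alpha_2, alpha_3, alpha_5, alpha_6} form a chain of 5 nodes with a double edge at one end; the terminal node there is the unique short simple root (B_5). A semisimple Lie algebra decomposes uniquely as the direct sum of simple ideals, one per connected component of its Dynkin diagram, so g ≅ B_2 ⊕ B_5 (dimension 10 + 55 = 65).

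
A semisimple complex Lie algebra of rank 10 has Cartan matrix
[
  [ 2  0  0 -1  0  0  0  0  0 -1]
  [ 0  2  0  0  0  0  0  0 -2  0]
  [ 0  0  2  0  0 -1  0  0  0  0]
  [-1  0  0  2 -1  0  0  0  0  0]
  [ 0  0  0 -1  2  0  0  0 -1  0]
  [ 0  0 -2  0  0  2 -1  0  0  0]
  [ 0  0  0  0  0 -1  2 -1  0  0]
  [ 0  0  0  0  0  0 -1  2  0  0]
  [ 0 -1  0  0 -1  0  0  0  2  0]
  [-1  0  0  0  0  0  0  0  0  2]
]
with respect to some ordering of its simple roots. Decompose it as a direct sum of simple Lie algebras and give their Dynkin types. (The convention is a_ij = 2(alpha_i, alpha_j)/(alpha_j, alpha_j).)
The diagram associated to this matrix has two connected components: the simple roots {alpha_3, alpha_6, alpha_7, alpha_8} form a chain of 4 nodes with a double edge at one end; the terminal node there is the unique short simple root (B_4), and {alpha_1, alpha_2, alpha_4, alpha_5, alpha_9, alpha_10} form a chain of 6 nodes with a double edge at one end; the terminal node there is the unique long simple root (C_6). A semisimple Lie algebra decomposes uniquely as the direct sum of simple ideals, one per connected component of its Dynkin diagram, so g ≅ B_4 ⊕ C_6 (dimension 36 + 78 = 114).

type B_4 + type C_6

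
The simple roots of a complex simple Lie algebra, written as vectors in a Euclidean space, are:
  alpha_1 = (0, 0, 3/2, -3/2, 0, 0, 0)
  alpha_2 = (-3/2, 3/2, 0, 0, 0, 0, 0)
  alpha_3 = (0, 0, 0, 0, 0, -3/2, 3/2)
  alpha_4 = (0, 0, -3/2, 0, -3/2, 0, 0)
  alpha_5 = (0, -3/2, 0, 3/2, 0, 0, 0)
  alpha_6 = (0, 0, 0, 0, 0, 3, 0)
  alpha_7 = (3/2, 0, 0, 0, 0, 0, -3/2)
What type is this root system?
Compute the Cartan integers a_ij = 2(alpha_i, alpha_j)/(alpha_j, alpha_j); the resulting 7x7 Cartan matrix is
[[2, 0, 0, -1, -1, 0, 0], [0, 2, 0, 0, -1, 0, -1], [0, 0, 2, 0, 0, -1, -1], [-1, 0, 0, 2, 0, 0, 0], [-1, -1, 0, 0, 2, 0, 0], [0, 0, -2, 0, 0, 2, 0], [0, -1, -1, 0, 0, 0, 2]].
The roots have two lengths (squared-length ratio 2:1); the short ones are alpha_{1,2,3,4,5,7}. The associated Dynkin diagram is a chain of 7 nodes with a double edge at one end; the terminal node there is the unique long simple root (C_7), so the type is C_7 (the algebra sp(14)).

type C_7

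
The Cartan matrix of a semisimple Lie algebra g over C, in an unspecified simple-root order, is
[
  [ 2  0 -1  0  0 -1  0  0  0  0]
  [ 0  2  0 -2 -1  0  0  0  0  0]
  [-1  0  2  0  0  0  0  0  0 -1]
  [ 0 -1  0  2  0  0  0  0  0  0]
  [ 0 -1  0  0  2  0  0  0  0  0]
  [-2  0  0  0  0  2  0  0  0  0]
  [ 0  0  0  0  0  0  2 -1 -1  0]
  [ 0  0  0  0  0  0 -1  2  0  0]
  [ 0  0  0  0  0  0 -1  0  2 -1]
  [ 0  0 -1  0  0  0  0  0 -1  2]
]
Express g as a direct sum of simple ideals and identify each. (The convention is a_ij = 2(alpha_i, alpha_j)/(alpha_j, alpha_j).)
The diagram associated to this matrix has two connected components: the simple roots {alpha_2, alpha_4, alpha_5} form a chain of 3 nodes with a double edge at one end; the terminal node there is the unique short simple root (B_3), and {alpha_1, alpha_3, alpha_6, alpha_7, alpha_8, alpha_9, alpha_10} form a chain of 7 nodes with a double edge at one end; the terminal node there is the unique long simple root (C_7). A semisimple Lie algebra decomposes uniquely as the direct sum of simple ideals, one per connected component of its Dynkin diagram, so g ≅ B_3 ⊕ C_7 (dimension 21 + 105 = 126).

B_3 (so(7)) + C_7 (sp(14))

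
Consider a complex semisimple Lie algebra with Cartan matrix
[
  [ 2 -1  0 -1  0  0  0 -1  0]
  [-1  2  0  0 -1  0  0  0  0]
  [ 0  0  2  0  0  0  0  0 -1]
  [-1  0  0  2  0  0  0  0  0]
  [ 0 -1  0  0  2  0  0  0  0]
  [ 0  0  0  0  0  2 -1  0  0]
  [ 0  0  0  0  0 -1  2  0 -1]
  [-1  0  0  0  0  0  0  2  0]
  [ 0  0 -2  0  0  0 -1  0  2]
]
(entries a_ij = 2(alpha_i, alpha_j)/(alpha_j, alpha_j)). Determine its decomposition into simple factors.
B_4 (so(9)) + D_5 (so(10))

The diagram associated to this matrix has two connected components: the simple roots {alpha_3, alpha_6, alpha_7, alpha_9} form a chain of 4 nodes with a double edge at one end; the terminal node there is the unique short simple root (B_4), and {alpha_1, alpha_2, alpha_4, alpha_5, alpha_8} form a chain of 3 nodes with a fork of two nodes at one end (D_5). A semisimple Lie algebra decomposes uniquely as the direct sum of simple ideals, one per connected component of its Dynkin diagram, so g ≅ B_4 ⊕ D_5 (dimension 36 + 45 = 81).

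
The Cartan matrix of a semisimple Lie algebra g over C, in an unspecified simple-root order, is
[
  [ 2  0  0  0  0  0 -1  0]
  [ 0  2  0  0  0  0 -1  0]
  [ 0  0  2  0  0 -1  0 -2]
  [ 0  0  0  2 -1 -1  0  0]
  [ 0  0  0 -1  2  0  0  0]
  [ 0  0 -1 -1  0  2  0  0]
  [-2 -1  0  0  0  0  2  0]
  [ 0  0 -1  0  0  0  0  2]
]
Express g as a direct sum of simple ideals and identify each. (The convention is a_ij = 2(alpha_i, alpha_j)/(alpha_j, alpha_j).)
type B_3 + type B_5

The diagram associated to this matrix has two connected components: the simple roots {alpha_1, alpha_2, alpha_7} form a chain of 3 nodes with a double edge at one end; the terminal node there is the unique short simple root (B_3), and {alpha_3, alpha_4, alpha_5, alpha_6, alpha_8} form a chain of 5 nodes with a double edge at one end; the terminal node there is the unique short simple root (B_5). A semisimple Lie algebra decomposes uniquely as the direct sum of simple ideals, one per connected component of its Dynkin diagram, so g ≅ B_3 ⊕ B_5 (dimension 21 + 55 = 76).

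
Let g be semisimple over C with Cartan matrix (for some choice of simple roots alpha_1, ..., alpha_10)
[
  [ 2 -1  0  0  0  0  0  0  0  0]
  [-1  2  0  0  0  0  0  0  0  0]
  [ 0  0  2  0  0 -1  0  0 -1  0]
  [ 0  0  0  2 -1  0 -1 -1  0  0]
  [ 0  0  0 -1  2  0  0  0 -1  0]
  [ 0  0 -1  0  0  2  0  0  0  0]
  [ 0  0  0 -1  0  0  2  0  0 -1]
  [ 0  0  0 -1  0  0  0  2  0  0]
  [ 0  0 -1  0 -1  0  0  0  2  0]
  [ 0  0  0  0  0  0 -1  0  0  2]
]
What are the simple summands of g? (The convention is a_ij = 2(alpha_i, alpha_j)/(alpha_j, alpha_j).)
The diagram associated to this matrix has two connected components: the simple roots {alpha_1, alpha_2} form a chain of 2 nodes with single edges (A_2), and {alpha_3, alpha_4, alpha_5, alpha_6, alpha_7, alpha_8, alpha_9, alpha_10} form a chain of 7 nodes with one extra node attached to the third node from one end (E_8). A semisimple Lie algebra decomposes uniquely as the direct sum of simple ideals, one per connected component of its Dynkin diagram, so g ≅ A_2 ⊕ E_8 (dimension 8 + 248 = 256).

A2 + E8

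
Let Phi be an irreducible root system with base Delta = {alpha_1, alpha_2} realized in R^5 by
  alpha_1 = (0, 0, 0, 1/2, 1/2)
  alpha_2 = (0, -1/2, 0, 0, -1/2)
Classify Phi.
Compute the Cartan integers a_ij = 2(alpha_i, alpha_j)/(alpha_j, alpha_j); the resulting 2x2 Cartan matrix is
[[2, -1], [-1, 2]].
All simple roots have the same length, so the diagram is simply laced. The associated Dynkin diagram is a chain of 2 nodes with single edges (A_2), so the type is A_2 (the algebra sl(3)).

A_2 (sl(3))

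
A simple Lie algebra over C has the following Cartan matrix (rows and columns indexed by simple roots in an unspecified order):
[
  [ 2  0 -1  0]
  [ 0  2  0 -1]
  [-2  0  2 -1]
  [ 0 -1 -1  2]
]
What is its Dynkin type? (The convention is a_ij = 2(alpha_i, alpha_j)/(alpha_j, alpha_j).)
B_4

The matrix has rank 4 with 2's on the diagonal. Reading the off-diagonal entries as Dynkin edges (a single edge where a_ij = a_ji = -1; a double or triple edge where a_ij * a_ji = 2 or 3), the diagram is a chain of 4 nodes with a double edge at one end; the terminal node there is the unique short simple root (B_4). One simple-root ordering that puts it in standard form is (alpha_2, alpha_4, alpha_3, alpha_1). So the algebra is type B_4, i.e. so(9).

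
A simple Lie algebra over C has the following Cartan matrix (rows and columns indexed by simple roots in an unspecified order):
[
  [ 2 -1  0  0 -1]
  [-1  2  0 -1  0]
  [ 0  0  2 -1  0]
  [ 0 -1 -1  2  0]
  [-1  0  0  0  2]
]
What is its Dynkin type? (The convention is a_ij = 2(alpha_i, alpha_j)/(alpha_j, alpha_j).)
The matrix has rank 5 with 2's on the diagonal. Reading the off-diagonal entries as Dynkin edges (a single edge where a_ij = a_ji = -1; a double or triple edge where a_ij * a_ji = 2 or 3), the diagram is a chain of 5 nodes with single edges (A_5). One simple-root ordering that puts it in standard form is (alpha_5, alpha_1, alpha_2, alpha_4, alpha_3). So the algebra is type A_5, i.e. sl(6).

type A_5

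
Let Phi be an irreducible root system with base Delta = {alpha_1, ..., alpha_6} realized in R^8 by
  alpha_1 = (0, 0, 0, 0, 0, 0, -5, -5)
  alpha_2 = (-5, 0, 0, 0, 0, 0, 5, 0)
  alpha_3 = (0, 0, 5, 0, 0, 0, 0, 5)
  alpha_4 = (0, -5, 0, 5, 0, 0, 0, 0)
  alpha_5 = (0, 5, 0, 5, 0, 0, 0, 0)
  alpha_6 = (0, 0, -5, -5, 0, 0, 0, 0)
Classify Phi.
type D_6

Compute the Cartan integers a_ij = 2(alpha_i, alpha_j)/(alpha_j, alpha_j); the resulting 6x6 Cartan matrix is
[[2, -1, -1, 0, 0, 0], [-1, 2, 0, 0, 0, 0], [-1, 0, 2, 0, 0, -1], [0, 0, 0, 2, 0, -1], [0, 0, 0, 0, 2, -1], [0, 0, -1, -1, -1, 2]].
All simple roots have the same length, so the diagram is simply laced. The associated Dynkin diagram is a chain of 4 nodes with a fork of two nodes at one end (D_6), so the type is D_6 (the algebra so(12)).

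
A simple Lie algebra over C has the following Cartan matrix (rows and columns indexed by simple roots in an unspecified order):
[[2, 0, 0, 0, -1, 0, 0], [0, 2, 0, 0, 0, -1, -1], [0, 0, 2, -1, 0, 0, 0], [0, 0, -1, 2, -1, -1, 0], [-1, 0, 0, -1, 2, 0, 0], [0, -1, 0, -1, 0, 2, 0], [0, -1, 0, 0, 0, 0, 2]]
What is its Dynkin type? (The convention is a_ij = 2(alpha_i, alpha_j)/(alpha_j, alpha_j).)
The matrix has rank 7 with 2's on the diagonal. Reading the off-diagonal entries as Dynkin edges (a single edge where a_ij = a_ji = -1; a double or triple edge where a_ij * a_ji = 2 or 3), the diagram is a chain of 6 nodes with one extra node attached to the third node from one end (E_7). One simple-root ordering that puts it in standard form is (alpha_1, alpha_3, alpha_5, alpha_4, alpha_6, alpha_2, alpha_7). So the algebra is type E_7.

E7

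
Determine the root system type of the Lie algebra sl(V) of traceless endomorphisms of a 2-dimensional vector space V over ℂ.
A1

This is sl(2), which has dimension 2^2 - 1 = 3 and rank 2 - 1 = 1 (a Cartan subalgebra is the diagonal traceless matrices). In the classification of classical Lie algebras, the special linear algebra sl(n+1) has type A_n; here n = 1, so the Dynkin diagram is a chain of 1 nodes with single edges (A_1). Hence the type is A_1.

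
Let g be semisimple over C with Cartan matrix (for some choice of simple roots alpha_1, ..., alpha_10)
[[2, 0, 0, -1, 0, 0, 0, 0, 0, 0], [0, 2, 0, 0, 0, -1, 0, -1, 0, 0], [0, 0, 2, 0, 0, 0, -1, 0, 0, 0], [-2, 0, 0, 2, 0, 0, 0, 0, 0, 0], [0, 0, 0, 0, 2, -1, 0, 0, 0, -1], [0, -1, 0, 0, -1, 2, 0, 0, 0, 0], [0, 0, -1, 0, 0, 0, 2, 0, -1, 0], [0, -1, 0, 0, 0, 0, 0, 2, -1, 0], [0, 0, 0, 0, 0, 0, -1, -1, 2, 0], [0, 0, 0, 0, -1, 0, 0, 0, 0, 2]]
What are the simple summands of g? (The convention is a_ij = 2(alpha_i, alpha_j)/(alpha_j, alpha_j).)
The diagram associated to this matrix has two connected components: the simple roots {alpha_2, alpha_3, alpha_5, alpha_6, alpha_7, alpha_8, alpha_9, alpha_10} form a chain of 8 nodes with single edges (A_8), and {alpha_1, alpha_4} form a chain of 2 nodes with a double edge at one end; the terminal node there is the unique short simple root (B_2). A semisimple Lie algebra decomposes uniquely as the direct sum of simple ideals, one per connected component of its Dynkin diagram, so g ≅ A_8 ⊕ B_2 (dimension 80 + 10 = 90).

A8 ⊕ B2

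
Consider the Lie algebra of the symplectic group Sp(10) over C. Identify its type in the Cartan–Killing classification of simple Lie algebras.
This is sp(10), which has dimension 10(10+1)/2 = 55 and rank 10/2 = 5. In the classification of classical Lie algebras, the symplectic algebra sp(2n) has type C_n; here n = 5, so the Dynkin diagram is a chain of 5 nodes with a double edge at one end; the terminal node there is the unique long simple root (C_5). Hence the type is C_5.

C5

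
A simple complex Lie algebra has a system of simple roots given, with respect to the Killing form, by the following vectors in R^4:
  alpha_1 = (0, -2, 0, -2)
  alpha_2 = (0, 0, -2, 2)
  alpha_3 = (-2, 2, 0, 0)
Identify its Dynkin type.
A_3 (sl(4))

Compute the Cartan integers a_ij = 2(alpha_i, alpha_j)/(alpha_j, alpha_j); the resulting 3x3 Cartan matrix is
[[2, -1, -1], [-1, 2, 0], [-1, 0, 2]].
All simple roots have the same length, so the diagram is simply laced. The associated Dynkin diagram is a chain of 3 nodes with single edges (A_3), so the type is A_3 (the algebra sl(4)).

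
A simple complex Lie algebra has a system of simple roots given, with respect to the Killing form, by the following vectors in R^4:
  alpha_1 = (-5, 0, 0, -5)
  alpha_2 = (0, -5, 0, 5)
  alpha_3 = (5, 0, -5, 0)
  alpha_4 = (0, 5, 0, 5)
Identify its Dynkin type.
D4

Compute the Cartan integers a_ij = 2(alpha_i, alpha_j)/(alpha_j, alpha_j); the resulting 4x4 Cartan matrix is
[[2, -1, -1, -1], [-1, 2, 0, 0], [-1, 0, 2, 0], [-1, 0, 0, 2]].
All simple roots have the same length, so the diagram is simply laced. The associated Dynkin diagram is a chain of 2 nodes with a fork of two nodes at one end (D_4), so the type is D_4 (the algebra so(8)).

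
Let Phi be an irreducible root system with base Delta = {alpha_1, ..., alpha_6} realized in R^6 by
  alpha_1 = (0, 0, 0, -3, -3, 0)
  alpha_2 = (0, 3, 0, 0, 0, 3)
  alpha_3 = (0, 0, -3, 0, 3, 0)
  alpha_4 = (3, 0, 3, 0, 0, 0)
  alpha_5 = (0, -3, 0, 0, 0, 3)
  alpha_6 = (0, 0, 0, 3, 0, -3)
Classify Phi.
Compute the Cartan integers a_ij = 2(alpha_i, alpha_j)/(alpha_j, alpha_j); the resulting 6x6 Cartan matrix is
[[2, 0, -1, 0, 0, -1], [0, 2, 0, 0, 0, -1], [-1, 0, 2, -1, 0, 0], [0, 0, -1, 2, 0, 0], [0, 0, 0, 0, 2, -1], [-1, -1, 0, 0, -1, 2]].
All simple roots have the same length, so the diagram is simply laced. The associated Dynkin diagram is a chain of 4 nodes with a fork of two nodes at one end (D_6), so the type is D_6 (the algebra so(12)).

D6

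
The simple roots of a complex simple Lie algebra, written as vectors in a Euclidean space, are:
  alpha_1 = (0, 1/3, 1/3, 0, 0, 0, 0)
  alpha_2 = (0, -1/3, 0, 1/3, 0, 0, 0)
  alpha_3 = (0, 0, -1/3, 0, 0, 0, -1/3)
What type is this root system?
A_3 (sl(4))

Compute the Cartan integers a_ij = 2(alpha_i, alpha_j)/(alpha_j, alpha_j); the resulting 3x3 Cartan matrix is
[[2, -1, -1], [-1, 2, 0], [-1, 0, 2]].
All simple roots have the same length, so the diagram is simply laced. The associated Dynkin diagram is a chain of 3 nodes with single edges (A_3), so the type is A_3 (the algebra sl(4)).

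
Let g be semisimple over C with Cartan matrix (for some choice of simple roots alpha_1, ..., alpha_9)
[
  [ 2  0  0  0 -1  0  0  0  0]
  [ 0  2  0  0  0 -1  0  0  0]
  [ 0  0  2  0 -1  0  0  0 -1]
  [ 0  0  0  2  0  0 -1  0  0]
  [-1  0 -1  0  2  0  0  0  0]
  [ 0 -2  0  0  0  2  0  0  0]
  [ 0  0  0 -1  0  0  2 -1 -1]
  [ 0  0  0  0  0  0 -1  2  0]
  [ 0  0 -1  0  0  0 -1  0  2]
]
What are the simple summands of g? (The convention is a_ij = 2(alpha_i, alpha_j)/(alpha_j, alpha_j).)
The diagram associated to this matrix has two connected components: the simple roots {alpha_2, alpha_6} form a chain of 2 nodes with a double edge at one end; the terminal node there is the unique short simple root (B_2), and {alpha_1, alpha_3, alpha_4, alpha_5, alpha_7, alpha_8, alpha_9} form a chain of 5 nodes with a fork of two nodes at one end (D_7). A semisimple Lie algebra decomposes uniquely as the direct sum of simple ideals, one per connected component of its Dynkin diagram, so g ≅ B_2 ⊕ D_7 (dimension 10 + 91 = 101).

B_2 + D_7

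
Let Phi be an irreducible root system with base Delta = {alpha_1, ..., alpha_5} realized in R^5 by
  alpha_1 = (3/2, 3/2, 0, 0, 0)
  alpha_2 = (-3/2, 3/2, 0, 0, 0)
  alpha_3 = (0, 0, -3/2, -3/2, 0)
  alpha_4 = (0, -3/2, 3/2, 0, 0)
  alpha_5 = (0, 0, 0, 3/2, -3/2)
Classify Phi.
D_5

Compute the Cartan integers a_ij = 2(alpha_i, alpha_j)/(alpha_j, alpha_j); the resulting 5x5 Cartan matrix is
[[2, 0, 0, -1, 0], [0, 2, 0, -1, 0], [0, 0, 2, -1, -1], [-1, -1, -1, 2, 0], [0, 0, -1, 0, 2]].
All simple roots have the same length, so the diagram is simply laced. The associated Dynkin diagram is a chain of 3 nodes with a fork of two nodes at one end (D_5), so the type is D_5 (the algebra so(10)).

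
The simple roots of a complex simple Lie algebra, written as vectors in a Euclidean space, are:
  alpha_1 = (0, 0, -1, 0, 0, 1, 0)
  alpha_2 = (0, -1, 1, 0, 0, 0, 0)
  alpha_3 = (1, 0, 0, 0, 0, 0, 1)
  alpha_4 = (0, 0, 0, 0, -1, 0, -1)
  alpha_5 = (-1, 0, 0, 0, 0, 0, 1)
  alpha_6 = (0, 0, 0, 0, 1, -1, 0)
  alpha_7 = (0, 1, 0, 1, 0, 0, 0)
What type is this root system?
Compute the Cartan integers a_ij = 2(alpha_i, alpha_j)/(alpha_j, alpha_j); the resulting 7x7 Cartan matrix is
[[2, -1, 0, 0, 0, -1, 0], [-1, 2, 0, 0, 0, 0, -1], [0, 0, 2, -1, 0, 0, 0], [0, 0, -1, 2, -1, -1, 0], [0, 0, 0, -1, 2, 0, 0], [-1, 0, 0, -1, 0, 2, 0], [0, -1, 0, 0, 0, 0, 2]].
All simple roots have the same length, so the diagram is simply laced. The associated Dynkin diagram is a chain of 5 nodes with a fork of two nodes at one end (D_7), so the type is D_7 (the algebra so(14)).

D_7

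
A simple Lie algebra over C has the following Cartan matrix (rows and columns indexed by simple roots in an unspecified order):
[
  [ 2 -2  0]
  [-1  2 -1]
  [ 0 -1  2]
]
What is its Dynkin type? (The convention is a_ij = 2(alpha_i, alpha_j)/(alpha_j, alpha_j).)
C_3 (sp(6))

The matrix has rank 3 with 2's on the diagonal. Reading the off-diagonal entries as Dynkin edges (a single edge where a_ij = a_ji = -1; a double or triple edge where a_ij * a_ji = 2 or 3), the diagram is a chain of 3 nodes with a double edge at one end; the terminal node there is the unique long simple root (C_3). One simple-root ordering that puts it in standard form is (alpha_3, alpha_2, alpha_1). So the algebra is type C_3, i.e. sp(6).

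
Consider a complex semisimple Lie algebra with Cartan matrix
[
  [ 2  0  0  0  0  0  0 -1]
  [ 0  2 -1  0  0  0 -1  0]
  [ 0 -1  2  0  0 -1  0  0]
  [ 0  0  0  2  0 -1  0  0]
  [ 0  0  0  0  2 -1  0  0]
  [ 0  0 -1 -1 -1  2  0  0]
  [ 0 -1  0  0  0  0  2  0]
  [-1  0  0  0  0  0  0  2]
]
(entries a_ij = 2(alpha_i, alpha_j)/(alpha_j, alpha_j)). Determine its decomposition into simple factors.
The diagram associated to this matrix has two connected components: the simple roots {alpha_1, alpha_8} form a chain of 2 nodes with single edges (A_2), and {alpha_2, alpha_3, alpha_4, alpha_5, alpha_6, alpha_7} form a chain of 4 nodes with a fork of two nodes at one end (D_6). A semisimple Lie algebra decomposes uniquely as the direct sum of simple ideals, one per connected component of its Dynkin diagram, so g ≅ A_2 ⊕ D_6 (dimension 8 + 66 = 74).

A_2 (sl(3)) ⊕ D_6 (so(12))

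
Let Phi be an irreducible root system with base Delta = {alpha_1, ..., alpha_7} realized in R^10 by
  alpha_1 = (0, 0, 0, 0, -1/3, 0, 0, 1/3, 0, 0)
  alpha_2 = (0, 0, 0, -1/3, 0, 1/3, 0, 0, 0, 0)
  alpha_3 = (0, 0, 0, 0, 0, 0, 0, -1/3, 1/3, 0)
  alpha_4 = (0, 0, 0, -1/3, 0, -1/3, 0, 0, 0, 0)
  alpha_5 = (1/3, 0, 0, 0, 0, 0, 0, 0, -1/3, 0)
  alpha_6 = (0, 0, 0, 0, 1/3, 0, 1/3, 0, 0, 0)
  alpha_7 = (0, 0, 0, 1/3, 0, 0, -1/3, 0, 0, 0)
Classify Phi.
Compute the Cartan integers a_ij = 2(alpha_i, alpha_j)/(alpha_j, alpha_j); the resulting 7x7 Cartan matrix is
[[2, 0, -1, 0, 0, -1, 0], [0, 2, 0, 0, 0, 0, -1], [-1, 0, 2, 0, -1, 0, 0], [0, 0, 0, 2, 0, 0, -1], [0, 0, -1, 0, 2, 0, 0], [-1, 0, 0, 0, 0, 2, -1], [0, -1, 0, -1, 0, -1, 2]].
All simple roots have the same length, so the diagram is simply laced. The associated Dynkin diagram is a chain of 5 nodes with a fork of two nodes at one end (D_7), so the type is D_7 (the algebra so(14)).

D7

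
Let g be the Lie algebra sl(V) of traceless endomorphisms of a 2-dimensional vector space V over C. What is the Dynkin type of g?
This is sl(2), which has dimension 2^2 - 1 = 3 and rank 2 - 1 = 1 (a Cartan subalgebra is the diagonal traceless matrices). In the classification of classical Lie algebras, the special linear algebra sl(n+1) has type A_n; here n = 1, so the Dynkin diagram is a chain of 1 nodes with single edges (A_1). Hence the type is A_1.

A_1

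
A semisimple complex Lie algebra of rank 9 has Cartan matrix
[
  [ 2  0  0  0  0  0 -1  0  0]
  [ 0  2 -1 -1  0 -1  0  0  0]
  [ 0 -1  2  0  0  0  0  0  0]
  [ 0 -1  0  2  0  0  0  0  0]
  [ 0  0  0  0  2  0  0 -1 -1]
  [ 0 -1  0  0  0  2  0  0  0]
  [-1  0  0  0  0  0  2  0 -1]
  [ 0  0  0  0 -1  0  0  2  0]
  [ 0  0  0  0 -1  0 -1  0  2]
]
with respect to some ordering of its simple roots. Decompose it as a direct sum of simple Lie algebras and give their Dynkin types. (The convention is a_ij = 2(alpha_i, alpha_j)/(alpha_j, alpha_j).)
type A_5 + type D_4

The diagram associated to this matrix has two connected components: the simple roots {alpha_1, alpha_5, alpha_7, alpha_8, alpha_9} form a chain of 5 nodes with single edges (A_5), and {alpha_2, alpha_3, alpha_4, alpha_6} form a chain of 2 nodes with a fork of two nodes at one end (D_4). A semisimple Lie algebra decomposes uniquely as the direct sum of simple ideals, one per connected component of its Dynkin diagram, so g ≅ A_5 ⊕ D_4 (dimension 35 + 28 = 63).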